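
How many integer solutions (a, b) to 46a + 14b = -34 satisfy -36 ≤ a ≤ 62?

14

gcd(46, 14) = 2  (46 = 3*14 + 4, 14 = 3*4 + 2, 4 = 2*2).
Back-substituting, 46*(-3) + 14*(10) = 2.
Scale by -17: particular solution (51, -170); reduce a mod 7: (2, -9).
General solution: a = 2 + 7t, b = -9 - 23t for integer t.
-36 ≤ 2 + 7t ≤ 62 gives t ∈ [-5, 8], which is 14 values.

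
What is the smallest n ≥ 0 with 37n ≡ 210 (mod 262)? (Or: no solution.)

gcd(262, 37) = 1  (262 = 7·37 + 3, 37 = 12·3 + 1, 3 = 3·1).
1 divides 210, so solutions exist.
Back-substituting, 37·(85) + 262·(-12) = 1.
So 37·(85) ≡ 1 (mod 262); multiply by 210: n ≡ 17850 (mod 262).
Smallest nonnegative: n = 17850 mod 262 = 34.

34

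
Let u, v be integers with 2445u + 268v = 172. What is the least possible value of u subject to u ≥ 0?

192

gcd(2445, 268):
  2445 = 9*268 + 33
  268 = 8*33 + 4
  33 = 8*4 + 1
  4 = 4*1
so gcd(2445, 268) = 1.
1 divides 172, so solutions exist.
Back-substitute for Bézout coefficients:
  1 = 33 - 8*4
  ... = 2445*(65) + 268*(-593)
Scale by 172/1 = 172: (u₀, v₀) = (11180, -101996).
General solution: u = 11180 + 268t, v = -101996 - 2445t for integer t.
u ≥ 0: smallest is 11180 mod 268 = 192 (at t = -41), with v = -1751.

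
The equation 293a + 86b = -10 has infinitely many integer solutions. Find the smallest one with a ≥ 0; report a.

12

gcd(293, 86):
  293 = 3·86 + 35
  86 = 2·35 + 16
  35 = 2·16 + 3
  16 = 5·3 + 1
  3 = 3·1
so gcd(293, 86) = 1.
1 divides -10, so solutions exist.
Back-substitute for Bézout coefficients:
  1 = 16 - 5·3
  ... = 293·(-27) + 86·(92)
Scale by -10/1 = -10: (a₀, b₀) = (270, -920).
General solution: a = 270 + 86t, b = -920 - 293t for integer t.
a ≥ 0: smallest is 270 mod 86 = 12 (at t = -3), with b = -41.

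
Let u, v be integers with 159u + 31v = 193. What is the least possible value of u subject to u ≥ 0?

gcd(159, 31) = 1  (159 = 5·31 + 4, 31 = 7·4 + 3, 4 = 1·3 + 1, 3 = 3·1).
1 divides 193, so solutions exist.
Back-substituting, 159·(8) + 31·(-41) = 1.
Scale by 193/1 = 193: (u₀, v₀) = (1544, -7913).
General solution: u = 1544 + 31t, v = -7913 - 159t for integer t.
u ≥ 0: smallest is 1544 mod 31 = 25 (at t = -49), with v = -122.

25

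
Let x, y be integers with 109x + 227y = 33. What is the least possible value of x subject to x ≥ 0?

gcd(227, 109) = 1  (227 = 2·109 + 9, 109 = 12·9 + 1, 9 = 9·1).
1 divides 33, so solutions exist.
Back-substituting, 109·(25) + 227·(-12) = 1.
Scale by 33/1 = 33: (x₀, y₀) = (825, -396).
General solution: x = 825 + 227t, y = -396 - 109t for integer t.
x ≥ 0: smallest is 825 mod 227 = 144 (at t = -3), with y = -69.

144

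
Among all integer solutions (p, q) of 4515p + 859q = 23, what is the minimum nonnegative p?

168

gcd(4515, 859) = 1.
1 divides 23, so solutions exist.
By Bézout, 4515·(82) + 859·(-431) = 1.
Scale by 23/1 = 23: (p₀, q₀) = (1886, -9913).
General solution: p = 1886 + 859t, q = -9913 - 4515t for integer t.
p ≥ 0: smallest is 1886 mod 859 = 168 (at t = -2), with q = -883.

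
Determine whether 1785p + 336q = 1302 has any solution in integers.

gcd(1785, 336) = 21.
21 divides 1302, so integer solutions exist.

yes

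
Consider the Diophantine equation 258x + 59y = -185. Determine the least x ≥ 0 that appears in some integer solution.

5

gcd(258, 59) = 1.
1 divides -185, so solutions exist.
By Bézout, 258×(-8) + 59×(35) = 1.
Scale by -185/1 = -185: (x₀, y₀) = (1480, -6475).
General solution: x = 1480 + 59t, y = -6475 - 258t for integer t.
x ≥ 0: smallest is 1480 mod 59 = 5 (at t = -25), with y = -25.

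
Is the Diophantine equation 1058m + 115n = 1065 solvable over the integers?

gcd(1058, 115) = 23.
23 does not divide 1065 (remainder 7), so no integer solutions.

no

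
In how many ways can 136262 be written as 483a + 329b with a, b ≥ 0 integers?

6

gcd(483, 329) = 7  (483 = 1*329 + 154, 329 = 2*154 + 21, 154 = 7*21 + 7, 21 = 3*7).
Back-substituting, 483*(15) + 329*(-22) = 7.
Scale by 19466: one solution is (291990, -428252). Reduce a mod 47: (26, 376).
General: a = 26 + 47t, b = 376 - 69t.
a ≥ 0 ⇒ t ≥ 0; b ≥ 0 ⇒ t ≤ 5. So t ∈ [0, 5]: 6 solutions.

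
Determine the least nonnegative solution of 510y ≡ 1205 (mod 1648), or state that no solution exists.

gcd(1648, 510) = 2.
2 does not divide 1205, so the congruence has no solution.

no solution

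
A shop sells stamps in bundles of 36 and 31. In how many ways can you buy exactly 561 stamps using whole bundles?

1

Need nonnegative integers with 36j + 31k = 561.
gcd(36, 31) = 1, and 36·(-6) + 31·(7) = 1.
So (j₀, k₀) = (-3366, 3927); general j = -3366 + 31t, k = 3927 - 36t.
j ≥ 0 ⇒ t ≥ 109; k ≥ 0 ⇒ t ≤ 109. That's 1 value of t.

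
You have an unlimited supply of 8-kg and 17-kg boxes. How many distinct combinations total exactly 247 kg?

1

Need nonnegative integers with 8j + 17k = 247.
gcd(8, 17) = 1, and 8·(-2) + 17·(1) = 1.
So (j₀, k₀) = (-494, 247); general j = -494 + 17t, k = 247 - 8t.
j ≥ 0 ⇒ t ≥ 30; k ≥ 0 ⇒ t ≤ 30. That's 1 value of t.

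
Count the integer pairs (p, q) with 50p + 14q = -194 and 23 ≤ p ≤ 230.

gcd(50, 14):
  50 = 3·14 + 8
  14 = 1·8 + 6
  8 = 1·6 + 2
  6 = 3·2
so gcd(50, 14) = 2.
Back-substitute for Bézout coefficients:
  2 = 8 - 1·6
  ... = 50·(2) + 14·(-7)
Scale by -97: particular solution (-194, 679); reduce p mod 7: (2, -21).
General solution: p = 2 + 7t, q = -21 - 25t for integer t.
23 ≤ 2 + 7t ≤ 230 gives t ∈ [3, 32], which is 30 values.

30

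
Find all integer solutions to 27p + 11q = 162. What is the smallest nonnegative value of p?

6

gcd(27, 11) = 1.
1 divides 162, so solutions exist.
By Bézout, 27*(-2) + 11*(5) = 1.
Scale by 162/1 = 162: (p₀, q₀) = (-324, 810).
General solution: p = -324 + 11t, q = 810 - 27t for integer t.
p ≥ 0: smallest is -324 mod 11 = 6 (at t = 30), with q = 0.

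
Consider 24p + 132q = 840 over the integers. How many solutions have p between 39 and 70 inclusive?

gcd(132, 24):
  132 = 5*24 + 12
  24 = 2*12
so gcd(132, 24) = 12.
Back-substitute for Bézout coefficients:
  12 = 132 - 5*24
  ... = 24*(-5) + 132*(1)
Scale by 70: particular solution (-350, 70); reduce p mod 11: (2, 6).
General solution: p = 2 + 11t, q = 6 - 2t for integer t.
39 ≤ 2 + 11t ≤ 70 gives t ∈ [4, 6], which is 3 values.

3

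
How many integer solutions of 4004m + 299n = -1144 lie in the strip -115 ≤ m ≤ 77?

9

gcd(4004, 299) = 13.
By Bézout, 4004·(-5) + 299·(67) = 13.
Particular solution: (3, -44).
General solution: m = 3 + 23t, n = -44 - 308t for integer t.
-115 ≤ 3 + 23t ≤ 77 gives t ∈ [-5, 3], which is 9 values.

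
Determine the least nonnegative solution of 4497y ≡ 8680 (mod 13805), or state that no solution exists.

5

gcd(13805, 4497):
  13805 = 3*4497 + 314
  4497 = 14*314 + 101
  314 = 3*101 + 11
  101 = 9*11 + 2
  11 = 5*2 + 1
  2 = 2*1
so gcd(13805, 4497) = 1.
1 divides 8680, so solutions exist.
Back-substitute for Bézout coefficients:
  1 = 11 - 5*2
  ... = 4497*(-6287) + 13805*(2048)
So 4497*(-6287) ≡ 1 (mod 13805); multiply by 8680: y ≡ -54571160 (mod 13805).
Smallest nonnegative: y = -54571160 mod 13805 = 5.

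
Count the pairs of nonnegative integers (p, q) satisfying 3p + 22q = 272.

gcd(22, 3) = 1.
By Bézout, 3×(-7) + 22×(1) = 1.
One solution: (10, 11).
General: p = 10 + 22t, q = 11 - 3t.
p ≥ 0 ⇒ t ≥ 0; q ≥ 0 ⇒ t ≤ 3. So t ∈ [0, 3]: 4 solutions.

4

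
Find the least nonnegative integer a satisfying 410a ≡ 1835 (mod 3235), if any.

470

gcd(3235, 410) = 5  (3235 = 7·410 + 365, 410 = 1·365 + 45, 365 = 8·45 + 5, 45 = 9·5).
5 divides 1835, so solutions exist.
Back-substituting, 410·(-71) + 3235·(9) = 5.
So 410·(-71) ≡ 5 (mod 3235); multiply by 367: a ≡ -26057 (mod 647).
Smallest nonnegative: a = -26057 mod 647 = 470.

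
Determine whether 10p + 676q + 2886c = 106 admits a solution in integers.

gcd(676, 10) = 2  (676 = 67*10 + 6, 10 = 1*6 + 4, 6 = 1*4 + 2, 4 = 2*2).
gcd(2, 2886) = 2.
2 divides 106, so integer solutions exist.

yes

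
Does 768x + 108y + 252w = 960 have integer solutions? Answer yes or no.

gcd(768, 108) = 12  (768 = 7·108 + 12, 108 = 9·12).
gcd(12, 252) = 12.
12 divides 960, so integer solutions exist.

yes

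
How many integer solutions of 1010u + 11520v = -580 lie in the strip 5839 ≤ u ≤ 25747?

17

gcd(11520, 1010):
  11520 = 11×1010 + 410
  1010 = 2×410 + 190
  410 = 2×190 + 30
  190 = 6×30 + 10
  30 = 3×10
so gcd(11520, 1010) = 10.
Back-substitute for Bézout coefficients:
  10 = 190 - 6×30
  ... = 1010×(365) + 11520×(-32)
Scale by -58: particular solution (-21170, 1856); reduce u mod 1152: (718, -63).
General solution: u = 718 + 1152t, v = -63 - 101t for integer t.
5839 ≤ 718 + 1152t ≤ 25747 gives t ∈ [5, 21], which is 17 values.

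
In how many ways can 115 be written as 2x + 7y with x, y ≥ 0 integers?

gcd(7, 2) = 1  (7 = 3·2 + 1, 2 = 2·1).
Back-substituting, 2·(-3) + 7·(1) = 1.
Scale by 115: one solution is (-345, 115). Reduce x mod 7: (5, 15).
General: x = 5 + 7t, y = 15 - 2t.
x ≥ 0 ⇒ t ≥ 0; y ≥ 0 ⇒ t ≤ 7. So t ∈ [0, 7]: 8 solutions.

8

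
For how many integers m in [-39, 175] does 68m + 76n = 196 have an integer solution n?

12

gcd(76, 68) = 4  (76 = 1·68 + 8, 68 = 8·8 + 4, 8 = 2·4).
Back-substituting, 68·(9) + 76·(-8) = 4.
Scale by 49: particular solution (441, -392); reduce m mod 19: (4, -1).
General solution: m = 4 + 19t, n = -1 - 17t for integer t.
-39 ≤ 4 + 19t ≤ 175 gives t ∈ [-2, 9], which is 12 values.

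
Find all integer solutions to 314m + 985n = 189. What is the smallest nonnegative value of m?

gcd(985, 314):
  985 = 3×314 + 43
  314 = 7×43 + 13
  43 = 3×13 + 4
  13 = 3×4 + 1
  4 = 4×1
so gcd(985, 314) = 1.
1 divides 189, so solutions exist.
Back-substitute for Bézout coefficients:
  1 = 13 - 3×4
  ... = 314×(229) + 985×(-73)
Scale by 189/1 = 189: (m₀, n₀) = (43281, -13797).
General solution: m = 43281 + 985t, n = -13797 - 314t for integer t.
m ≥ 0: smallest is 43281 mod 985 = 926 (at t = -43), with n = -295.

926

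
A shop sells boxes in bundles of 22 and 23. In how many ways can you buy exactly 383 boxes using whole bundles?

Need nonnegative integers with 22j + 23k = 383.
gcd(22, 23) = 1, and 22·(-1) + 23·(1) = 1.
So (j₀, k₀) = (-383, 383); general j = -383 + 23t, k = 383 - 22t.
j ≥ 0 ⇒ t ≥ 17; k ≥ 0 ⇒ t ≤ 17. That's 1 value of t.

1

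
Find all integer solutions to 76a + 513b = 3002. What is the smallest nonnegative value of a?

gcd(513, 76):
  513 = 6·76 + 57
  76 = 1·57 + 19
  57 = 3·19
so gcd(513, 76) = 19.
19 divides 3002, so solutions exist.
Back-substitute for Bézout coefficients:
  19 = 76 - 1·57
  ... = 76·(7) + 513·(-1)
Scale by 3002/19 = 158: (a₀, b₀) = (1106, -158).
General solution: a = 1106 + 27t, b = -158 - 4t for integer t.
a ≥ 0: smallest is 1106 mod 27 = 26 (at t = -40), with b = 2.

26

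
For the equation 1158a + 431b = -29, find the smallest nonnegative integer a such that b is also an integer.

gcd(1158, 431) = 1.
1 divides -29, so solutions exist.
By Bézout, 1158·(83) + 431·(-223) = 1.
Scale by -29/1 = -29: (a₀, b₀) = (-2407, 6467).
General solution: a = -2407 + 431t, b = 6467 - 1158t for integer t.
a ≥ 0: smallest is -2407 mod 431 = 179 (at t = 6), with b = -481.

179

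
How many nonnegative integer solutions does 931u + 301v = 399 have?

0

gcd(931, 301) = 7  (931 = 3·301 + 28, 301 = 10·28 + 21, 28 = 1·21 + 7, 21 = 3·7).
Back-substituting, 931·(11) + 301·(-34) = 7.
Scale by 57: one solution is (627, -1938). Reduce u mod 43: (25, -76).
General: u = 25 + 43t, v = -76 - 133t.
u ≥ 0 ⇒ t ≥ 0; v ≥ 0 ⇒ t ≤ -1. So t ∈ [0, -1]: 0 solutions.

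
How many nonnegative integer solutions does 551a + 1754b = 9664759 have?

gcd(1754, 551):
  1754 = 3·551 + 101
  551 = 5·101 + 46
  101 = 2·46 + 9
  46 = 5·9 + 1
  9 = 9·1
so gcd(1754, 551) = 1.
Back-substitute for Bézout coefficients:
  1 = 46 - 5·9
  ... = 551·(191) + 1754·(-60)
Scale by 9664759: one solution is (1845968969, -579885540). Reduce a mod 1754: (1487, 5043).
General: a = 1487 + 1754t, b = 5043 - 551t.
a ≥ 0 ⇒ t ≥ 0; b ≥ 0 ⇒ t ≤ 9. So t ∈ [0, 9]: 10 solutions.

10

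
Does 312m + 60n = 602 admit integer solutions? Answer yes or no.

no

gcd(312, 60) = 12  (312 = 5*60 + 12, 60 = 5*12).
12 does not divide 602 (remainder 2), so no integer solutions.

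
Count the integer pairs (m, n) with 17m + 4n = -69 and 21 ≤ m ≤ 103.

21

gcd(17, 4) = 1  (17 = 4×4 + 1, 4 = 4×1).
Back-substituting, 17×(1) + 4×(-4) = 1.
Scale by -69: particular solution (-69, 276); reduce m mod 4: (3, -30).
General solution: m = 3 + 4t, n = -30 - 17t for integer t.
21 ≤ 3 + 4t ≤ 103 gives t ∈ [5, 25], which is 21 values.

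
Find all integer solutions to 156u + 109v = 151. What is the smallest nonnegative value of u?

38

gcd(156, 109):
  156 = 1×109 + 47
  109 = 2×47 + 15
  47 = 3×15 + 2
  15 = 7×2 + 1
  2 = 2×1
so gcd(156, 109) = 1.
1 divides 151, so solutions exist.
Back-substitute for Bézout coefficients:
  1 = 15 - 7×2
  ... = 156×(-51) + 109×(73)
Scale by 151/1 = 151: (u₀, v₀) = (-7701, 11023).
General solution: u = -7701 + 109t, v = 11023 - 156t for integer t.
u ≥ 0: smallest is -7701 mod 109 = 38 (at t = 71), with v = -53.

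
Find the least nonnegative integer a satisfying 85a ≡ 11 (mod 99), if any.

77

gcd(99, 85) = 1.
1 divides 11, so solutions exist.
By Bézout, 85×(7) + 99×(-6) = 1.
So 85×(7) ≡ 1 (mod 99); multiply by 11: a ≡ 77 (mod 99).
Smallest nonnegative: a = 77 mod 99 = 77.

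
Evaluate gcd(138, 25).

1

gcd(138, 25) = 1  (138 = 5*25 + 13, 25 = 1*13 + 12, 13 = 1*12 + 1, 12 = 12*1).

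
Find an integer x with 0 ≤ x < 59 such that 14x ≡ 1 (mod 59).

38

gcd(59, 14):
  59 = 4·14 + 3
  14 = 4·3 + 2
  3 = 1·2 + 1
  2 = 2·1
so gcd(59, 14) = 1.
Back-substitute for Bézout coefficients:
  1 = 3 - 1·2
  ... = 14·(-21) + 59·(5)
So 14·-21 ≡ 1 (mod 59), and -21 mod 59 = 38.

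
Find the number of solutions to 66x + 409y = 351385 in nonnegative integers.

13

gcd(409, 66) = 1.
By Bézout, 66·(31) + 409·(-5) = 1.
One solution: (38, 853).
General: x = 38 + 409t, y = 853 - 66t.
x ≥ 0 ⇒ t ≥ 0; y ≥ 0 ⇒ t ≤ 12. So t ∈ [0, 12]: 13 solutions.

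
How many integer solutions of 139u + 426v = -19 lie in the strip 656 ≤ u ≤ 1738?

2

gcd(426, 139) = 1.
By Bézout, 139×(-95) + 426×(31) = 1.
Particular solution: (101, -33).
General solution: u = 101 + 426t, v = -33 - 139t for integer t.
656 ≤ 101 + 426t ≤ 1738 gives t ∈ [2, 3], which is 2 values.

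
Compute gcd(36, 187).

gcd(187, 36):
  187 = 5·36 + 7
  36 = 5·7 + 1
  7 = 7·1
so gcd(187, 36) = 1.

1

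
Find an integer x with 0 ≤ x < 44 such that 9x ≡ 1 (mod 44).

gcd(44, 9):
  44 = 4×9 + 8
  9 = 1×8 + 1
  8 = 8×1
so gcd(44, 9) = 1.
Back-substitute for Bézout coefficients:
  1 = 9 - 1×8
  ... = 9×(5) + 44×(-1)
So 9×5 ≡ 1 (mod 44), and 5 mod 44 = 5.

5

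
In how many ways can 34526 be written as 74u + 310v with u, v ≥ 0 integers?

3

gcd(310, 74) = 2  (310 = 4·74 + 14, 74 = 5·14 + 4, 14 = 3·4 + 2, 4 = 2·2).
Back-substituting, 74·(-67) + 310·(16) = 2.
Scale by 17263: one solution is (-1156621, 276208). Reduce u mod 155: (144, 77).
General: u = 144 + 155t, v = 77 - 37t.
u ≥ 0 ⇒ t ≥ 0; v ≥ 0 ⇒ t ≤ 2. So t ∈ [0, 2]: 3 solutions.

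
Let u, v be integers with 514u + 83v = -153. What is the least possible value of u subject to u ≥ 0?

6

gcd(514, 83):
  514 = 6×83 + 16
  83 = 5×16 + 3
  16 = 5×3 + 1
  3 = 3×1
so gcd(514, 83) = 1.
1 divides -153, so solutions exist.
Back-substitute for Bézout coefficients:
  1 = 16 - 5×3
  ... = 514×(26) + 83×(-161)
Scale by -153/1 = -153: (u₀, v₀) = (-3978, 24633).
General solution: u = -3978 + 83t, v = 24633 - 514t for integer t.
u ≥ 0: smallest is -3978 mod 83 = 6 (at t = 48), with v = -39.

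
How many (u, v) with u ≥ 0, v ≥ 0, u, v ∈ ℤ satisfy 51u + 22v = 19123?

17

gcd(51, 22) = 1.
By Bézout, 51·(-3) + 22·(7) = 1.
One solution: (7, 853).
General: u = 7 + 22t, v = 853 - 51t.
u ≥ 0 ⇒ t ≥ 0; v ≥ 0 ⇒ t ≤ 16. So t ∈ [0, 16]: 17 solutions.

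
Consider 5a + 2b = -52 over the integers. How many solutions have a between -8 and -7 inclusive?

gcd(5, 2) = 1  (5 = 2*2 + 1, 2 = 2*1).
Back-substituting, 5*(1) + 2*(-2) = 1.
Scale by -52: particular solution (-52, 104); reduce a mod 2: (0, -26).
General solution: a = 0 + 2t, b = -26 - 5t for integer t.
-8 ≤ 0 + 2t ≤ -7 gives t ∈ [-4, -4], which is 1 value.

1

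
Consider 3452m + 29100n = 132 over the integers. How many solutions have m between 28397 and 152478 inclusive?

gcd(29100, 3452) = 4.
By Bézout, 3452×(902) + 29100×(-107) = 4.
Particular solution: (666, -79).
General solution: m = 666 + 7275t, n = -79 - 863t for integer t.
28397 ≤ 666 + 7275t ≤ 152478 gives t ∈ [4, 20], which is 17 values.

17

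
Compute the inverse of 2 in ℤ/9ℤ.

gcd(9, 2) = 1.
By Bézout, 2·(-4) + 9·(1) = 1.
So 2·-4 ≡ 1 (mod 9), and -4 mod 9 = 5.

5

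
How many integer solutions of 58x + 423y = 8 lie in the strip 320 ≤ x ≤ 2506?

5

gcd(423, 58) = 1.
By Bézout, 58×(124) + 423×(-17) = 1.
Particular solution: (146, -20).
General solution: x = 146 + 423t, y = -20 - 58t for integer t.
320 ≤ 146 + 423t ≤ 2506 gives t ∈ [1, 5], which is 5 values.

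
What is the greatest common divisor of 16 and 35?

gcd(35, 16):
  35 = 2*16 + 3
  16 = 5*3 + 1
  3 = 3*1
so gcd(35, 16) = 1.

1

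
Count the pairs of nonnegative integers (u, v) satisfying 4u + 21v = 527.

6

gcd(21, 4) = 1  (21 = 5×4 + 1, 4 = 4×1).
Back-substituting, 4×(-5) + 21×(1) = 1.
Scale by 527: one solution is (-2635, 527). Reduce u mod 21: (11, 23).
General: u = 11 + 21t, v = 23 - 4t.
u ≥ 0 ⇒ t ≥ 0; v ≥ 0 ⇒ t ≤ 5. So t ∈ [0, 5]: 6 solutions.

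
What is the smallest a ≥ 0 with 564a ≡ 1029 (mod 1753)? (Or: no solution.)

869

gcd(1753, 564):
  1753 = 3·564 + 61
  564 = 9·61 + 15
  61 = 4·15 + 1
  15 = 15·1
so gcd(1753, 564) = 1.
1 divides 1029, so solutions exist.
Back-substitute for Bézout coefficients:
  1 = 61 - 4·15
  ... = 564·(-115) + 1753·(37)
So 564·(-115) ≡ 1 (mod 1753); multiply by 1029: a ≡ -118335 (mod 1753).
Smallest nonnegative: a = -118335 mod 1753 = 869.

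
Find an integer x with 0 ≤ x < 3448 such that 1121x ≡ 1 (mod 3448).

649

gcd(3448, 1121) = 1  (3448 = 3·1121 + 85, 1121 = 13·85 + 16, 85 = 5·16 + 5, 16 = 3·5 + 1, 5 = 5·1).
Back-substituting, 1121·(649) + 3448·(-211) = 1.
So 1121·649 ≡ 1 (mod 3448), and 649 mod 3448 = 649.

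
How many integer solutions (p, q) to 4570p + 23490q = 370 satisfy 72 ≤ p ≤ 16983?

gcd(23490, 4570) = 10.
By Bézout, 4570*(-257) + 23490*(50) = 10.
Particular solution: (2236, -435).
General solution: p = 2236 + 2349t, q = -435 - 457t for integer t.
72 ≤ 2236 + 2349t ≤ 16983 gives t ∈ [0, 6], which is 7 values.

7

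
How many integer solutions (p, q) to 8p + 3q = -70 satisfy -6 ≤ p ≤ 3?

3

gcd(8, 3) = 1  (8 = 2×3 + 2, 3 = 1×2 + 1, 2 = 2×1).
Back-substituting, 8×(-1) + 3×(3) = 1.
Scale by -70: particular solution (70, -210); reduce p mod 3: (1, -26).
General solution: p = 1 + 3t, q = -26 - 8t for integer t.
-6 ≤ 1 + 3t ≤ 3 gives t ∈ [-2, 0], which is 3 values.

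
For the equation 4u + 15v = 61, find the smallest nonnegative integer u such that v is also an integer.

4

gcd(15, 4) = 1.
1 divides 61, so solutions exist.
By Bézout, 4×(4) + 15×(-1) = 1.
Scale by 61/1 = 61: (u₀, v₀) = (244, -61).
General solution: u = 244 + 15t, v = -61 - 4t for integer t.
u ≥ 0: smallest is 244 mod 15 = 4 (at t = -16), with v = 3.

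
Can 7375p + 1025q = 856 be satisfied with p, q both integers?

gcd(7375, 1025) = 25  (7375 = 7·1025 + 200, 1025 = 5·200 + 25, 200 = 8·25).
25 does not divide 856 (remainder 6), so no integer solutions.

no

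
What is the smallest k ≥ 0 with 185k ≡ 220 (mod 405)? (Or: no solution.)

gcd(405, 185) = 5  (405 = 2×185 + 35, 185 = 5×35 + 10, 35 = 3×10 + 5, 10 = 2×5).
5 divides 220, so solutions exist.
Back-substituting, 185×(-35) + 405×(16) = 5.
So 185×(-35) ≡ 5 (mod 405); multiply by 44: k ≡ -1540 (mod 81).
Smallest nonnegative: k = -1540 mod 81 = 80.

80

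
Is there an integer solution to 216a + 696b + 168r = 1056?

gcd(696, 216) = 24  (696 = 3·216 + 48, 216 = 4·48 + 24, 48 = 2·24).
gcd(24, 168) = 24.
24 divides 1056, so integer solutions exist.

yes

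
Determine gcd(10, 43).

1

gcd(43, 10):
  43 = 4*10 + 3
  10 = 3*3 + 1
  3 = 3*1
so gcd(43, 10) = 1.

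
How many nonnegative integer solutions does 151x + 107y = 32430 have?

gcd(151, 107):
  151 = 1·107 + 44
  107 = 2·44 + 19
  44 = 2·19 + 6
  19 = 3·6 + 1
  6 = 6·1
so gcd(151, 107) = 1.
Back-substitute for Bézout coefficients:
  1 = 19 - 3·6
  ... = 151·(-17) + 107·(24)
Scale by 32430: one solution is (-551310, 778320). Reduce x mod 107: (61, 217).
General: x = 61 + 107t, y = 217 - 151t.
x ≥ 0 ⇒ t ≥ 0; y ≥ 0 ⇒ t ≤ 1. So t ∈ [0, 1]: 2 solutions.

2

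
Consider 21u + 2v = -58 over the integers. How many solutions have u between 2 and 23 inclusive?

11

gcd(21, 2):
  21 = 10·2 + 1
  2 = 2·1
so gcd(21, 2) = 1.
Back-substitute for Bézout coefficients:
  1 = 21 - 10·2
  ... = 21·(1) + 2·(-10)
Scale by -58: particular solution (-58, 580); reduce u mod 2: (0, -29).
General solution: u = 0 + 2t, v = -29 - 21t for integer t.
2 ≤ 0 + 2t ≤ 23 gives t ∈ [1, 11], which is 11 values.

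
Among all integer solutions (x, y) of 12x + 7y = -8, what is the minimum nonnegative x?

4

gcd(12, 7):
  12 = 1*7 + 5
  7 = 1*5 + 2
  5 = 2*2 + 1
  2 = 2*1
so gcd(12, 7) = 1.
1 divides -8, so solutions exist.
Back-substitute for Bézout coefficients:
  1 = 5 - 2*2
  ... = 12*(3) + 7*(-5)
Scale by -8/1 = -8: (x₀, y₀) = (-24, 40).
General solution: x = -24 + 7t, y = 40 - 12t for integer t.
x ≥ 0: smallest is -24 mod 7 = 4 (at t = 4), with y = -8.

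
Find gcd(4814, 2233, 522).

29

gcd(4814, 2233) = 29  (4814 = 2×2233 + 348, 2233 = 6×348 + 145, 348 = 2×145 + 58, 145 = 2×58 + 29, 58 = 2×29).
gcd(29, 522) = 29.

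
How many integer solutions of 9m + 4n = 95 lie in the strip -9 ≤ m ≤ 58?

17

gcd(9, 4) = 1.
By Bézout, 9*(1) + 4*(-2) = 1.
Particular solution: (3, 17).
General solution: m = 3 + 4t, n = 17 - 9t for integer t.
-9 ≤ 3 + 4t ≤ 58 gives t ∈ [-3, 13], which is 17 values.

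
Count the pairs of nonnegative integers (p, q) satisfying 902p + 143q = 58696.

gcd(902, 143) = 11.
By Bézout, 902×(-3) + 143×(19) = 11.
One solution: (8, 360).
General: p = 8 + 13t, q = 360 - 82t.
p ≥ 0 ⇒ t ≥ 0; q ≥ 0 ⇒ t ≤ 4. So t ∈ [0, 4]: 5 solutions.

5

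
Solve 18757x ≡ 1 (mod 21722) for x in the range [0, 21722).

18667

gcd(21722, 18757):
  21722 = 1·18757 + 2965
  18757 = 6·2965 + 967
  2965 = 3·967 + 64
  967 = 15·64 + 7
  64 = 9·7 + 1
  7 = 7·1
so gcd(21722, 18757) = 1.
Back-substitute for Bézout coefficients:
  1 = 64 - 9·7
  ... = 18757·(-3055) + 21722·(2638)
So 18757·-3055 ≡ 1 (mod 21722), and -3055 mod 21722 = 18667.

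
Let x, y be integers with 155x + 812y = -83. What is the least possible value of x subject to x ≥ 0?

gcd(812, 155) = 1  (812 = 5×155 + 37, 155 = 4×37 + 7, 37 = 5×7 + 2, 7 = 3×2 + 1, 2 = 2×1).
1 divides -83, so solutions exist.
Back-substituting, 155×(351) + 812×(-67) = 1.
Scale by -83/1 = -83: (x₀, y₀) = (-29133, 5561).
General solution: x = -29133 + 812t, y = 5561 - 155t for integer t.
x ≥ 0: smallest is -29133 mod 812 = 99 (at t = 36), with y = -19.

99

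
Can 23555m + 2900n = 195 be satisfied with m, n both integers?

yes

gcd(23555, 2900):
  23555 = 8*2900 + 355
  2900 = 8*355 + 60
  355 = 5*60 + 55
  60 = 1*55 + 5
  55 = 11*5
so gcd(23555, 2900) = 5.
5 divides 195, so integer solutions exist.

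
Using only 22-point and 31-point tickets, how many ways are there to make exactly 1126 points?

Need nonnegative integers with 22j + 31k = 1126.
gcd(22, 31) = 1, and 22·(-7) + 31·(5) = 1.
So (j₀, k₀) = (-7882, 5630); general j = -7882 + 31t, k = 5630 - 22t.
j ≥ 0 ⇒ t ≥ 255; k ≥ 0 ⇒ t ≤ 255. That's 1 value of t.

1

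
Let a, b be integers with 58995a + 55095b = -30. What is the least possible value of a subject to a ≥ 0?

gcd(58995, 55095) = 15  (58995 = 1×55095 + 3900, 55095 = 14×3900 + 495, 3900 = 7×495 + 435, 495 = 1×435 + 60, 435 = 7×60 + 15, 60 = 4×15).
15 divides -30, so solutions exist.
Back-substituting, 58995×(890) + 55095×(-953) = 15.
Scale by -30/15 = -2: (a₀, b₀) = (-1780, 1906).
General solution: a = -1780 + 3673t, b = 1906 - 3933t for integer t.
a ≥ 0: smallest is -1780 mod 3673 = 1893 (at t = 1), with b = -2027.

1893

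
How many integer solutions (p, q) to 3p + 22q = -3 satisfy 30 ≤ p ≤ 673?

gcd(22, 3) = 1  (22 = 7·3 + 1, 3 = 3·1).
Back-substituting, 3·(-7) + 22·(1) = 1.
Scale by -3: particular solution (21, -3); reduce p mod 22: (21, -3).
General solution: p = 21 + 22t, q = -3 - 3t for integer t.
30 ≤ 21 + 22t ≤ 673 gives t ∈ [1, 29], which is 29 values.

29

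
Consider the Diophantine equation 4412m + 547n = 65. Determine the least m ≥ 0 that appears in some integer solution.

17

gcd(4412, 547) = 1  (4412 = 8·547 + 36, 547 = 15·36 + 7, 36 = 5·7 + 1, 7 = 7·1).
1 divides 65, so solutions exist.
Back-substituting, 4412·(76) + 547·(-613) = 1.
Scale by 65/1 = 65: (m₀, n₀) = (4940, -39845).
General solution: m = 4940 + 547t, n = -39845 - 4412t for integer t.
m ≥ 0: smallest is 4940 mod 547 = 17 (at t = -9), with n = -137.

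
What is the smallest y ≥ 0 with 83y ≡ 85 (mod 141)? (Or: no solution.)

gcd(141, 83):
  141 = 1×83 + 58
  83 = 1×58 + 25
  58 = 2×25 + 8
  25 = 3×8 + 1
  8 = 8×1
so gcd(141, 83) = 1.
1 divides 85, so solutions exist.
Back-substitute for Bézout coefficients:
  1 = 25 - 3×8
  ... = 83×(17) + 141×(-10)
So 83×(17) ≡ 1 (mod 141); multiply by 85: y ≡ 1445 (mod 141).
Smallest nonnegative: y = 1445 mod 141 = 35.

35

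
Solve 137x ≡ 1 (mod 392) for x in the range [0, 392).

gcd(392, 137) = 1  (392 = 2×137 + 118, 137 = 1×118 + 19, 118 = 6×19 + 4, 19 = 4×4 + 3, 4 = 1×3 + 1, 3 = 3×1).
Back-substituting, 137×(-103) + 392×(36) = 1.
So 137×-103 ≡ 1 (mod 392), and -103 mod 392 = 289.

289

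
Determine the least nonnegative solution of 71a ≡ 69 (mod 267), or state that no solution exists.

gcd(267, 71) = 1.
1 divides 69, so solutions exist.
By Bézout, 71*(-94) + 267*(25) = 1.
So 71*(-94) ≡ 1 (mod 267); multiply by 69: a ≡ -6486 (mod 267).
Smallest nonnegative: a = -6486 mod 267 = 189.

189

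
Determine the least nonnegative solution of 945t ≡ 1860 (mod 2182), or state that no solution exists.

gcd(2182, 945) = 1.
1 divides 1860, so solutions exist.
By Bézout, 945×(-411) + 2182×(178) = 1.
So 945×(-411) ≡ 1 (mod 2182); multiply by 1860: t ≡ -764460 (mod 2182).
Smallest nonnegative: t = -764460 mod 2182 = 1422.

1422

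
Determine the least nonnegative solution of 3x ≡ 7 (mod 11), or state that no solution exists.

6

gcd(11, 3) = 1  (11 = 3·3 + 2, 3 = 1·2 + 1, 2 = 2·1).
1 divides 7, so solutions exist.
Back-substituting, 3·(4) + 11·(-1) = 1.
So 3·(4) ≡ 1 (mod 11); multiply by 7: x ≡ 28 (mod 11).
Smallest nonnegative: x = 28 mod 11 = 6.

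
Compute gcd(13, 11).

1

gcd(13, 11):
  13 = 1*11 + 2
  11 = 5*2 + 1
  2 = 2*1
so gcd(13, 11) = 1.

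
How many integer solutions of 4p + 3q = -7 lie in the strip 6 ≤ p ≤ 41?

gcd(4, 3) = 1  (4 = 1*3 + 1, 3 = 3*1).
Back-substituting, 4*(1) + 3*(-1) = 1.
Scale by -7: particular solution (-7, 7); reduce p mod 3: (2, -5).
General solution: p = 2 + 3t, q = -5 - 4t for integer t.
6 ≤ 2 + 3t ≤ 41 gives t ∈ [2, 13], which is 12 values.

12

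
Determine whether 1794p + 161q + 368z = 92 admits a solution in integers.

gcd(1794, 161) = 23  (1794 = 11·161 + 23, 161 = 7·23).
gcd(23, 368) = 23.
23 divides 92, so integer solutions exist.

yes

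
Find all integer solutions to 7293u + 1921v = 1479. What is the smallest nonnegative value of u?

65

gcd(7293, 1921):
  7293 = 3·1921 + 1530
  1921 = 1·1530 + 391
  1530 = 3·391 + 357
  391 = 1·357 + 34
  357 = 10·34 + 17
  34 = 2·17
so gcd(7293, 1921) = 17.
17 divides 1479, so solutions exist.
Back-substitute for Bézout coefficients:
  17 = 357 - 10·34
  ... = 7293·(54) + 1921·(-205)
Scale by 1479/17 = 87: (u₀, v₀) = (4698, -17835).
General solution: u = 4698 + 113t, v = -17835 - 429t for integer t.
u ≥ 0: smallest is 4698 mod 113 = 65 (at t = -41), with v = -246.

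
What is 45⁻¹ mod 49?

gcd(49, 45) = 1.
By Bézout, 45·(12) + 49·(-11) = 1.
So 45·12 ≡ 1 (mod 49), and 12 mod 49 = 12.

12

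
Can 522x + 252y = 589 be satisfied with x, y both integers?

gcd(522, 252) = 18  (522 = 2×252 + 18, 252 = 14×18).
18 does not divide 589 (remainder 13), so no integer solutions.

no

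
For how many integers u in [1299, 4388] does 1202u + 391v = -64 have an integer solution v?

gcd(1202, 391) = 1.
By Bézout, 1202×(27) + 391×(-83) = 1.
Particular solution: (227, -698).
General solution: u = 227 + 391t, v = -698 - 1202t for integer t.
1299 ≤ 227 + 391t ≤ 4388 gives t ∈ [3, 10], which is 8 values.

8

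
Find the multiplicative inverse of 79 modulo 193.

22

gcd(193, 79) = 1  (193 = 2·79 + 35, 79 = 2·35 + 9, 35 = 3·9 + 8, 9 = 1·8 + 1, 8 = 8·1).
Back-substituting, 79·(22) + 193·(-9) = 1.
So 79·22 ≡ 1 (mod 193), and 22 mod 193 = 22.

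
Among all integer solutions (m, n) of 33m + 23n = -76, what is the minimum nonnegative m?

20

gcd(33, 23) = 1  (33 = 1×23 + 10, 23 = 2×10 + 3, 10 = 3×3 + 1, 3 = 3×1).
1 divides -76, so solutions exist.
Back-substituting, 33×(7) + 23×(-10) = 1.
Scale by -76/1 = -76: (m₀, n₀) = (-532, 760).
General solution: m = -532 + 23t, n = 760 - 33t for integer t.
m ≥ 0: smallest is -532 mod 23 = 20 (at t = 24), with n = -32.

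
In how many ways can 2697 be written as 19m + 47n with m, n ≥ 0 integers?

3

gcd(47, 19) = 1.
By Bézout, 19×(5) + 47×(-2) = 1.
One solution: (43, 40).
General: m = 43 + 47t, n = 40 - 19t.
m ≥ 0 ⇒ t ≥ 0; n ≥ 0 ⇒ t ≤ 2. So t ∈ [0, 2]: 3 solutions.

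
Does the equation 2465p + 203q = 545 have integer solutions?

gcd(2465, 203) = 29  (2465 = 12*203 + 29, 203 = 7*29).
29 does not divide 545 (remainder 23), so no integer solutions.

no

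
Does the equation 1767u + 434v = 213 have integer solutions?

gcd(1767, 434) = 31  (1767 = 4*434 + 31, 434 = 14*31).
31 does not divide 213 (remainder 27), so no integer solutions.

no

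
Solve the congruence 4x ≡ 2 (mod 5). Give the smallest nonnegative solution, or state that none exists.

gcd(5, 4):
  5 = 1·4 + 1
  4 = 4·1
so gcd(5, 4) = 1.
1 divides 2, so solutions exist.
Back-substitute for Bézout coefficients:
  1 = 5 - 1·4
  ... = 4·(-1) + 5·(1)
So 4·(-1) ≡ 1 (mod 5); multiply by 2: x ≡ -2 (mod 5).
Smallest nonnegative: x = -2 mod 5 = 3.

3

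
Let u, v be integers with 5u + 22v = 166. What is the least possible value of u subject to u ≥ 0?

20

gcd(22, 5):
  22 = 4*5 + 2
  5 = 2*2 + 1
  2 = 2*1
so gcd(22, 5) = 1.
1 divides 166, so solutions exist.
Back-substitute for Bézout coefficients:
  1 = 5 - 2*2
  ... = 5*(9) + 22*(-2)
Scale by 166/1 = 166: (u₀, v₀) = (1494, -332).
General solution: u = 1494 + 22t, v = -332 - 5t for integer t.
u ≥ 0: smallest is 1494 mod 22 = 20 (at t = -67), with v = 3.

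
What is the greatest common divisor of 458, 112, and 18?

gcd(458, 112) = 2  (458 = 4·112 + 10, 112 = 11·10 + 2, 10 = 5·2).
gcd(2, 18) = 2.

2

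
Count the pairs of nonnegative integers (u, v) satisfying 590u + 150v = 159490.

gcd(590, 150) = 10  (590 = 3×150 + 140, 150 = 1×140 + 10, 140 = 14×10).
Back-substituting, 590×(-1) + 150×(4) = 10.
Scale by 15949: one solution is (-15949, 63796). Reduce u mod 15: (11, 1020).
General: u = 11 + 15t, v = 1020 - 59t.
u ≥ 0 ⇒ t ≥ 0; v ≥ 0 ⇒ t ≤ 17. So t ∈ [0, 17]: 18 solutions.

18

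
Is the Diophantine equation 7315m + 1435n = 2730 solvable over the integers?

gcd(7315, 1435) = 35  (7315 = 5×1435 + 140, 1435 = 10×140 + 35, 140 = 4×35).
35 divides 2730, so integer solutions exist.

yes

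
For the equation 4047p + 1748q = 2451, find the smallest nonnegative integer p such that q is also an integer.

33

gcd(4047, 1748) = 19  (4047 = 2*1748 + 551, 1748 = 3*551 + 95, 551 = 5*95 + 76, 95 = 1*76 + 19, 76 = 4*19).
19 divides 2451, so solutions exist.
Back-substituting, 4047*(-19) + 1748*(44) = 19.
Scale by 2451/19 = 129: (p₀, q₀) = (-2451, 5676).
General solution: p = -2451 + 92t, q = 5676 - 213t for integer t.
p ≥ 0: smallest is -2451 mod 92 = 33 (at t = 27), with q = -75.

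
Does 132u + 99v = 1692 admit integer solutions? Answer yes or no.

no

gcd(132, 99) = 33.
33 does not divide 1692 (remainder 9), so no integer solutions.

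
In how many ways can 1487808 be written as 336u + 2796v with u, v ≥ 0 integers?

gcd(2796, 336) = 12  (2796 = 8×336 + 108, 336 = 3×108 + 12, 108 = 9×12).
Back-substituting, 336×(25) + 2796×(-3) = 12.
Scale by 123984: one solution is (3099600, -371952). Reduce u mod 233: (1, 532).
General: u = 1 + 233t, v = 532 - 28t.
u ≥ 0 ⇒ t ≥ 0; v ≥ 0 ⇒ t ≤ 19. So t ∈ [0, 19]: 20 solutions.

20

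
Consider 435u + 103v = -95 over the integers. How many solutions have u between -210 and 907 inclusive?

gcd(435, 103):
  435 = 4·103 + 23
  103 = 4·23 + 11
  23 = 2·11 + 1
  11 = 11·1
so gcd(435, 103) = 1.
Back-substitute for Bézout coefficients:
  1 = 23 - 2·11
  ... = 435·(9) + 103·(-38)
Scale by -95: particular solution (-855, 3610); reduce u mod 103: (72, -305).
General solution: u = 72 + 103t, v = -305 - 435t for integer t.
-210 ≤ 72 + 103t ≤ 907 gives t ∈ [-2, 8], which is 11 values.

11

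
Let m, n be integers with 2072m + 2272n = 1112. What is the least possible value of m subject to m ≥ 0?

233

gcd(2272, 2072):
  2272 = 1×2072 + 200
  2072 = 10×200 + 72
  200 = 2×72 + 56
  72 = 1×56 + 16
  56 = 3×16 + 8
  16 = 2×8
so gcd(2272, 2072) = 8.
8 divides 1112, so solutions exist.
Back-substitute for Bézout coefficients:
  8 = 56 - 3×16
  ... = 2072×(-125) + 2272×(114)
Scale by 1112/8 = 139: (m₀, n₀) = (-17375, 15846).
General solution: m = -17375 + 284t, n = 15846 - 259t for integer t.
m ≥ 0: smallest is -17375 mod 284 = 233 (at t = 62), with n = -212.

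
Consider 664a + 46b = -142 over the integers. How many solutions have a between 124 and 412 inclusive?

gcd(664, 46):
  664 = 14*46 + 20
  46 = 2*20 + 6
  20 = 3*6 + 2
  6 = 3*2
so gcd(664, 46) = 2.
Back-substitute for Bézout coefficients:
  2 = 20 - 3*6
  ... = 664*(7) + 46*(-101)
Scale by -71: particular solution (-497, 7171); reduce a mod 23: (9, -133).
General solution: a = 9 + 23t, b = -133 - 332t for integer t.
124 ≤ 9 + 23t ≤ 412 gives t ∈ [5, 17], which is 13 values.

13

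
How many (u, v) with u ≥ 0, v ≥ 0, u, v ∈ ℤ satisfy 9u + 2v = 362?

gcd(9, 2):
  9 = 4*2 + 1
  2 = 2*1
so gcd(9, 2) = 1.
Back-substitute for Bézout coefficients:
  1 = 9 - 4*2
  ... = 9*(1) + 2*(-4)
Scale by 362: one solution is (362, -1448). Reduce u mod 2: (0, 181).
General: u = 0 + 2t, v = 181 - 9t.
u ≥ 0 ⇒ t ≥ 0; v ≥ 0 ⇒ t ≤ 20. So t ∈ [0, 20]: 21 solutions.

21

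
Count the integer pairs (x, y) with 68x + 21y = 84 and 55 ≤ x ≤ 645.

gcd(68, 21) = 1  (68 = 3·21 + 5, 21 = 4·5 + 1, 5 = 5·1).
Back-substituting, 68·(-4) + 21·(13) = 1.
Scale by 84: particular solution (-336, 1092); reduce x mod 21: (0, 4).
General solution: x = 0 + 21t, y = 4 - 68t for integer t.
55 ≤ 0 + 21t ≤ 645 gives t ∈ [3, 30], which is 28 values.

28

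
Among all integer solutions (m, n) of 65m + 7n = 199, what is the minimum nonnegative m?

5

gcd(65, 7):
  65 = 9*7 + 2
  7 = 3*2 + 1
  2 = 2*1
so gcd(65, 7) = 1.
1 divides 199, so solutions exist.
Back-substitute for Bézout coefficients:
  1 = 7 - 3*2
  ... = 65*(-3) + 7*(28)
Scale by 199/1 = 199: (m₀, n₀) = (-597, 5572).
General solution: m = -597 + 7t, n = 5572 - 65t for integer t.
m ≥ 0: smallest is -597 mod 7 = 5 (at t = 86), with n = -18.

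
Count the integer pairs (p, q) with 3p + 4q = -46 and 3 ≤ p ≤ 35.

8

gcd(4, 3) = 1.
By Bézout, 3×(-1) + 4×(1) = 1.
Particular solution: (2, -13).
General solution: p = 2 + 4t, q = -13 - 3t for integer t.
3 ≤ 2 + 4t ≤ 35 gives t ∈ [1, 8], which is 8 values.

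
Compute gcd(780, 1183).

gcd(1183, 780) = 13  (1183 = 1·780 + 403, 780 = 1·403 + 377, 403 = 1·377 + 26, 377 = 14·26 + 13, 26 = 2·13).

13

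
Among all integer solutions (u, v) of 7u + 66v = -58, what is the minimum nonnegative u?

gcd(66, 7):
  66 = 9×7 + 3
  7 = 2×3 + 1
  3 = 3×1
so gcd(66, 7) = 1.
1 divides -58, so solutions exist.
Back-substitute for Bézout coefficients:
  1 = 7 - 2×3
  ... = 7×(19) + 66×(-2)
Scale by -58/1 = -58: (u₀, v₀) = (-1102, 116).
General solution: u = -1102 + 66t, v = 116 - 7t for integer t.
u ≥ 0: smallest is -1102 mod 66 = 20 (at t = 17), with v = -3.

20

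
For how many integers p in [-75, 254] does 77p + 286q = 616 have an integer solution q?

gcd(286, 77):
  286 = 3*77 + 55
  77 = 1*55 + 22
  55 = 2*22 + 11
  22 = 2*11
so gcd(286, 77) = 11.
Back-substitute for Bézout coefficients:
  11 = 55 - 2*22
  ... = 77*(-11) + 286*(3)
Scale by 56: particular solution (-616, 168); reduce p mod 26: (8, 0).
General solution: p = 8 + 26t, q = 0 - 7t for integer t.
-75 ≤ 8 + 26t ≤ 254 gives t ∈ [-3, 9], which is 13 values.

13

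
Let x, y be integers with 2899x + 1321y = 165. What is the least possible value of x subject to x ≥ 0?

1188

gcd(2899, 1321):
  2899 = 2*1321 + 257
  1321 = 5*257 + 36
  257 = 7*36 + 5
  36 = 7*5 + 1
  5 = 5*1
so gcd(2899, 1321) = 1.
1 divides 165, so solutions exist.
Back-substitute for Bézout coefficients:
  1 = 36 - 7*5
  ... = 2899*(-257) + 1321*(564)
Scale by 165/1 = 165: (x₀, y₀) = (-42405, 93060).
General solution: x = -42405 + 1321t, y = 93060 - 2899t for integer t.
x ≥ 0: smallest is -42405 mod 1321 = 1188 (at t = 33), with y = -2607.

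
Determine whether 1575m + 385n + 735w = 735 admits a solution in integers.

gcd(1575, 385):
  1575 = 4×385 + 35
  385 = 11×35
so gcd(1575, 385) = 35.
gcd(35, 735) = 35.
35 divides 735, so integer solutions exist.

yes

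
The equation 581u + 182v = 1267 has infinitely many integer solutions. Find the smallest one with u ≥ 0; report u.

5

gcd(581, 182) = 7  (581 = 3·182 + 35, 182 = 5·35 + 7, 35 = 5·7).
7 divides 1267, so solutions exist.
Back-substituting, 581·(-5) + 182·(16) = 7.
Scale by 1267/7 = 181: (u₀, v₀) = (-905, 2896).
General solution: u = -905 + 26t, v = 2896 - 83t for integer t.
u ≥ 0: smallest is -905 mod 26 = 5 (at t = 35), with v = -9.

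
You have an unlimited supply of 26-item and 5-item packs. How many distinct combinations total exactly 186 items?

2

Need nonnegative integers with 26j + 5k = 186.
gcd(26, 5) = 1, and 26·(1) + 5·(-5) = 1.
So (j₀, k₀) = (186, -930); general j = 186 + 5t, k = -930 - 26t.
j ≥ 0 ⇒ t ≥ -37; k ≥ 0 ⇒ t ≤ -36. That's 2 values of t.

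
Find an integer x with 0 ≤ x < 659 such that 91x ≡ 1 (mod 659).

449

gcd(659, 91) = 1  (659 = 7×91 + 22, 91 = 4×22 + 3, 22 = 7×3 + 1, 3 = 3×1).
Back-substituting, 91×(-210) + 659×(29) = 1.
So 91×-210 ≡ 1 (mod 659), and -210 mod 659 = 449.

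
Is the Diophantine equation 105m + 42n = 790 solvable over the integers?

no

gcd(105, 42):
  105 = 2×42 + 21
  42 = 2×21
so gcd(105, 42) = 21.
21 does not divide 790 (remainder 13), so no integer solutions.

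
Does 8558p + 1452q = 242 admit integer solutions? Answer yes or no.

gcd(8558, 1452) = 22  (8558 = 5×1452 + 1298, 1452 = 1×1298 + 154, 1298 = 8×154 + 66, 154 = 2×66 + 22, 66 = 3×22).
22 divides 242, so integer solutions exist.

yes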